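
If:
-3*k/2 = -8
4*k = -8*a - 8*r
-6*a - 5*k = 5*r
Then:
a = -40/3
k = 16/3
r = 32/3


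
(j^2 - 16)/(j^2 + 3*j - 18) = (j^2 - 16)/(j^2 + 3*j - 18)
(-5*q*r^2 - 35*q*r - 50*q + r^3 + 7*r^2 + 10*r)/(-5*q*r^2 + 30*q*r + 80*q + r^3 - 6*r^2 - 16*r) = (r + 5)/(r - 8)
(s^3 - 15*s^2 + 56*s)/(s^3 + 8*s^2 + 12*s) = (s^2 - 15*s + 56)/(s^2 + 8*s + 12)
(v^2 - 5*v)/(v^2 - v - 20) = v/(v + 4)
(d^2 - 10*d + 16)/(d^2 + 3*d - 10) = (d - 8)/(d + 5)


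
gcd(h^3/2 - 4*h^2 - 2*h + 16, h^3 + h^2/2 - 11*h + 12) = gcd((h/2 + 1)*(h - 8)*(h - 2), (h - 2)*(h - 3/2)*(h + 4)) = h - 2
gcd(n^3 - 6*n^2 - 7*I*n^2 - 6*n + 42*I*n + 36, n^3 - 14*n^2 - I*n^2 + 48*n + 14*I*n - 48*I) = n^2 + n*(-6 - I) + 6*I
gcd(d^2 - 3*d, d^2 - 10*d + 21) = d - 3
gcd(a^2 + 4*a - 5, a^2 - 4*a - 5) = 1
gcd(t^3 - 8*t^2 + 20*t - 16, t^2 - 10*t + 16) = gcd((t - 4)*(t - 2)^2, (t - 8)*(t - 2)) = t - 2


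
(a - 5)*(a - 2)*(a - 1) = a^3 - 8*a^2 + 17*a - 10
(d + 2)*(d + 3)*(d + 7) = d^3 + 12*d^2 + 41*d + 42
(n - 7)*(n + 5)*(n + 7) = n^3 + 5*n^2 - 49*n - 245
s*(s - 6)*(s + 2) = s^3 - 4*s^2 - 12*s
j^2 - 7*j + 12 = (j - 4)*(j - 3)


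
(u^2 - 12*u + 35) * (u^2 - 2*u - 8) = u^4 - 14*u^3 + 51*u^2 + 26*u - 280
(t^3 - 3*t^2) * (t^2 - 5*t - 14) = t^5 - 8*t^4 + t^3 + 42*t^2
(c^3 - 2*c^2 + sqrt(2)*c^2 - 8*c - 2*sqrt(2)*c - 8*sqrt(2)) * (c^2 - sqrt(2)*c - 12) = c^5 - 2*c^4 - 22*c^3 - 12*sqrt(2)*c^2 + 28*c^2 + 24*sqrt(2)*c + 112*c + 96*sqrt(2)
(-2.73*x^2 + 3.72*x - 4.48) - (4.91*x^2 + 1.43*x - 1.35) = -7.64*x^2 + 2.29*x - 3.13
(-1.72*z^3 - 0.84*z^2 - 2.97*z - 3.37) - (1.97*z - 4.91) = -1.72*z^3 - 0.84*z^2 - 4.94*z + 1.54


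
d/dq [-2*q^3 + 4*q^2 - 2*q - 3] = -6*q^2 + 8*q - 2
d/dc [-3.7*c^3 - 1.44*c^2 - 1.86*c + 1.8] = -11.1*c^2 - 2.88*c - 1.86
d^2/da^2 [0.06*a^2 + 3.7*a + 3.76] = 0.120000000000000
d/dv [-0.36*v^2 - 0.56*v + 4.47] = -0.72*v - 0.56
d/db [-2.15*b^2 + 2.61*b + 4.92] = 2.61 - 4.3*b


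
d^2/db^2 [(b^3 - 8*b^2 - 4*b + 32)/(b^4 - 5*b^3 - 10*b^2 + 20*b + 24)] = 2*(b^3 - 24*b^2 + 138*b - 278)/(b^6 - 15*b^5 + 57*b^4 + 55*b^3 - 342*b^2 - 540*b - 216)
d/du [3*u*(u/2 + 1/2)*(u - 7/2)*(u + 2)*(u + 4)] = 15*u^4/2 + 21*u^3 - 189*u^2/4 - 123*u - 42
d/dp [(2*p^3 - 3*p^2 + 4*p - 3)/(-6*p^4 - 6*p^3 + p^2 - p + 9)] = (12*p^6 - 36*p^5 + 56*p^4 - 28*p^3 - p^2 - 48*p + 33)/(36*p^8 + 72*p^7 + 24*p^6 - 95*p^4 - 110*p^3 + 19*p^2 - 18*p + 81)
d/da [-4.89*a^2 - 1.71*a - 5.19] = -9.78*a - 1.71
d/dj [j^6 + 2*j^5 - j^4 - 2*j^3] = j^2*(6*j^3 + 10*j^2 - 4*j - 6)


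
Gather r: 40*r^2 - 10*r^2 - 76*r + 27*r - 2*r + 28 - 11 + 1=30*r^2 - 51*r + 18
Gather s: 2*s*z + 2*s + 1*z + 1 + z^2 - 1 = s*(2*z + 2) + z^2 + z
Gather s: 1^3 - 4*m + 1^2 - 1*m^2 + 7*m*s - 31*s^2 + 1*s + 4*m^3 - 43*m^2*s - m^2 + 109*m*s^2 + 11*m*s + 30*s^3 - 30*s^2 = 4*m^3 - 2*m^2 - 4*m + 30*s^3 + s^2*(109*m - 61) + s*(-43*m^2 + 18*m + 1) + 2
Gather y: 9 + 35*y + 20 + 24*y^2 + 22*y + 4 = 24*y^2 + 57*y + 33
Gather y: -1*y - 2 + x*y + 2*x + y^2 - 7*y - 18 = 2*x + y^2 + y*(x - 8) - 20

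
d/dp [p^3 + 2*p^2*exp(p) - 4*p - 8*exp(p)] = 2*p^2*exp(p) + 3*p^2 + 4*p*exp(p) - 8*exp(p) - 4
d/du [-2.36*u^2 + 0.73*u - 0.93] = 0.73 - 4.72*u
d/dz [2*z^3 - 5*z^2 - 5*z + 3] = 6*z^2 - 10*z - 5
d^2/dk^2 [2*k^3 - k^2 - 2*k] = 12*k - 2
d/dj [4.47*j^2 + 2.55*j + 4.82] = 8.94*j + 2.55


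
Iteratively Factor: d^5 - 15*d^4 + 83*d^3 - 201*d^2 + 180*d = (d - 5)*(d^4 - 10*d^3 + 33*d^2 - 36*d) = (d - 5)*(d - 3)*(d^3 - 7*d^2 + 12*d) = (d - 5)*(d - 4)*(d - 3)*(d^2 - 3*d) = d*(d - 5)*(d - 4)*(d - 3)*(d - 3)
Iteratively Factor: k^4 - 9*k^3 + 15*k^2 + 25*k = (k - 5)*(k^3 - 4*k^2 - 5*k) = (k - 5)*(k + 1)*(k^2 - 5*k) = k*(k - 5)*(k + 1)*(k - 5)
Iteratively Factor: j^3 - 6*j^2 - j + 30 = (j - 3)*(j^2 - 3*j - 10) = (j - 5)*(j - 3)*(j + 2)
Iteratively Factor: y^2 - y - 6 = (y + 2)*(y - 3)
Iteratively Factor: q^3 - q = (q - 1)*(q^2 + q) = (q - 1)*(q + 1)*(q)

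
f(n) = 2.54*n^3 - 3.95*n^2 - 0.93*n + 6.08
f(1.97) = 8.34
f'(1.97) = 13.08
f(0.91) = 3.88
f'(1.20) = 0.56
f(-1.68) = -15.55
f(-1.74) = -17.64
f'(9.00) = 545.19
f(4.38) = 139.66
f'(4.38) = 110.65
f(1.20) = 3.67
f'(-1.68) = 33.85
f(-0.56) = 4.92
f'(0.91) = -1.81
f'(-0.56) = 5.88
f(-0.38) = 5.72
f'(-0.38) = 3.17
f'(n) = 7.62*n^2 - 7.9*n - 0.93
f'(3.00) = 43.95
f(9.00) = 1529.42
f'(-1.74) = 35.89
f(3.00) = 36.32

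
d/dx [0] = 0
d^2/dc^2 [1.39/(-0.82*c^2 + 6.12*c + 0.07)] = (-1.869272*c^2 + 13.951152*c + 1.39*(1.64*c - 6.12)*(3.28*c - 12.24) + 0.159572)/(-0.82*c^2 + 6.12*c + 0.07)^3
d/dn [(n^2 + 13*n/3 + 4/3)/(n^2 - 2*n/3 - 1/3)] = -5/(n^2 - 2*n + 1)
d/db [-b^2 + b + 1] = 1 - 2*b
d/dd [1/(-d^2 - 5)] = 2*d/(d^2 + 5)^2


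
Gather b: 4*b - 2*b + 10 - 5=2*b + 5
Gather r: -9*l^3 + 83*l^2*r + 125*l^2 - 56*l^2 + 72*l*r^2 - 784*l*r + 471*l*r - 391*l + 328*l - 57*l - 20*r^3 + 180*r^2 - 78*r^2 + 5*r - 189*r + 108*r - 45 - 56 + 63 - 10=-9*l^3 + 69*l^2 - 120*l - 20*r^3 + r^2*(72*l + 102) + r*(83*l^2 - 313*l - 76) - 48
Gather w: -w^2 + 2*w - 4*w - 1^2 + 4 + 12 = -w^2 - 2*w + 15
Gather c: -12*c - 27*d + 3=-12*c - 27*d + 3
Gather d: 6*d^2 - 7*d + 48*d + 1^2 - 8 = 6*d^2 + 41*d - 7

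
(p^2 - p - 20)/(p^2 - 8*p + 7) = (p^2 - p - 20)/(p^2 - 8*p + 7)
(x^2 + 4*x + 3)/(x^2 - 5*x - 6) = (x + 3)/(x - 6)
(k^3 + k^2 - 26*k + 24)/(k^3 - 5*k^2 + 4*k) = (k + 6)/k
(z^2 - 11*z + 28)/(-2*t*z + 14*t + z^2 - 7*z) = (z - 4)/(-2*t + z)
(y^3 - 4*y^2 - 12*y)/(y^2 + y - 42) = y*(y + 2)/(y + 7)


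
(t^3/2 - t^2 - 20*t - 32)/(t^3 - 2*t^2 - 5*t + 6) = (t^2 - 4*t - 32)/(2*(t^2 - 4*t + 3))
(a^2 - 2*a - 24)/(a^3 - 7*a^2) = (a^2 - 2*a - 24)/(a^2*(a - 7))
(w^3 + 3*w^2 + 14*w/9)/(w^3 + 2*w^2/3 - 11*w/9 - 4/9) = w*(9*w^2 + 27*w + 14)/(9*w^3 + 6*w^2 - 11*w - 4)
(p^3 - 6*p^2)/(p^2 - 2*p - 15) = p^2*(6 - p)/(-p^2 + 2*p + 15)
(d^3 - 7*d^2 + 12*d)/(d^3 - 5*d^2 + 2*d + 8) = d*(d - 3)/(d^2 - d - 2)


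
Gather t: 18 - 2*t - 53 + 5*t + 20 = 3*t - 15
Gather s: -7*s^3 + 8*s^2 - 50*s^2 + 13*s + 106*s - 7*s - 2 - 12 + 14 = -7*s^3 - 42*s^2 + 112*s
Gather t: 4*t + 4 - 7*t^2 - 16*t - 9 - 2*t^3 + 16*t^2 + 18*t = -2*t^3 + 9*t^2 + 6*t - 5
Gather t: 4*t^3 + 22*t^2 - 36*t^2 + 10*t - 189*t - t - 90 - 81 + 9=4*t^3 - 14*t^2 - 180*t - 162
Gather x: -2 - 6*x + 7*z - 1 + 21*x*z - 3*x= x*(21*z - 9) + 7*z - 3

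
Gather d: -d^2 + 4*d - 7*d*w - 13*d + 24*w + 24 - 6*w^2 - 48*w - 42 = -d^2 + d*(-7*w - 9) - 6*w^2 - 24*w - 18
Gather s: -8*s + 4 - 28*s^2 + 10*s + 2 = -28*s^2 + 2*s + 6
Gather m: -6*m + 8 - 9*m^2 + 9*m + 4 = -9*m^2 + 3*m + 12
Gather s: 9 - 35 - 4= -30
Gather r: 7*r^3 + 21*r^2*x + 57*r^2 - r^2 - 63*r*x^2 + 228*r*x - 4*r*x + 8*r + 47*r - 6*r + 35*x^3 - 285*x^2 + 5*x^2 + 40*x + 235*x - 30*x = 7*r^3 + r^2*(21*x + 56) + r*(-63*x^2 + 224*x + 49) + 35*x^3 - 280*x^2 + 245*x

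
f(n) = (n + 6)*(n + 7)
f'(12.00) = 37.00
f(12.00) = 342.00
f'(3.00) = 19.00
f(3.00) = 90.00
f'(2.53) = 18.06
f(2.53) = 81.29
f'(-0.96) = 11.08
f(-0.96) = 30.44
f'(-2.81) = 7.38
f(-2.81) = 13.37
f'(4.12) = 21.24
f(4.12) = 112.53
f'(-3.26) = 6.48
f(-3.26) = 10.25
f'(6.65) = 26.30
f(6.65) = 172.67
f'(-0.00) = 13.00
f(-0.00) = 42.00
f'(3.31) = 19.62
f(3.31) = 95.99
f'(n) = 2*n + 13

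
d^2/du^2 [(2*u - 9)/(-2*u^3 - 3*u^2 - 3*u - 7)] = 6*(-8*u^5 + 60*u^4 + 142*u^3 + 191*u^2 - 3*u - 22)/(8*u^9 + 36*u^8 + 90*u^7 + 219*u^6 + 387*u^5 + 522*u^4 + 699*u^3 + 630*u^2 + 441*u + 343)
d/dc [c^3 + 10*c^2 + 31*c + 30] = 3*c^2 + 20*c + 31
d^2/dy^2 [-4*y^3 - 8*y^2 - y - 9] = -24*y - 16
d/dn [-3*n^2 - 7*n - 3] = -6*n - 7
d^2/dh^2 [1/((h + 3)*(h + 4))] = 2*((h + 3)^2 + (h + 3)*(h + 4) + (h + 4)^2)/((h + 3)^3*(h + 4)^3)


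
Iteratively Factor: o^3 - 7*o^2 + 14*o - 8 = (o - 4)*(o^2 - 3*o + 2) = (o - 4)*(o - 1)*(o - 2)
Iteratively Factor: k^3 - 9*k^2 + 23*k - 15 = (k - 5)*(k^2 - 4*k + 3) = (k - 5)*(k - 1)*(k - 3)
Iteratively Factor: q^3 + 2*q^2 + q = (q + 1)*(q^2 + q) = (q + 1)^2*(q)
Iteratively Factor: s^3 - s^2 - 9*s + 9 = (s + 3)*(s^2 - 4*s + 3) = (s - 1)*(s + 3)*(s - 3)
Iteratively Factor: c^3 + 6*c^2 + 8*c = (c + 4)*(c^2 + 2*c) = (c + 2)*(c + 4)*(c)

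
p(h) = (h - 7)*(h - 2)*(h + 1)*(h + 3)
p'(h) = (h - 7)*(h - 2)*(h + 1) + (h - 7)*(h - 2)*(h + 3) + (h - 7)*(h + 1)*(h + 3) + (h - 2)*(h + 1)*(h + 3) = 4*h^3 - 15*h^2 - 38*h + 29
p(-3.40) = 53.91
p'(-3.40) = -172.42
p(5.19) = -292.71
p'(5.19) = -13.07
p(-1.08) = -3.82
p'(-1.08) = 47.51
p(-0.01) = 41.71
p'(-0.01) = 29.38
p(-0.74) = 12.46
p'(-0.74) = 47.29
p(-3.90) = 167.85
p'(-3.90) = -288.23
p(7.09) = 37.39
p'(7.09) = 431.16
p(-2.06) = -36.65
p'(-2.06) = 8.66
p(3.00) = -96.00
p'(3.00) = -112.00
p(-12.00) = 26334.00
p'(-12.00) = -8587.00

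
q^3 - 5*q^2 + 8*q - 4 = (q - 2)^2*(q - 1)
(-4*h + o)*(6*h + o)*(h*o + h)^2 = -24*h^4*o^2 - 48*h^4*o - 24*h^4 + 2*h^3*o^3 + 4*h^3*o^2 + 2*h^3*o + h^2*o^4 + 2*h^2*o^3 + h^2*o^2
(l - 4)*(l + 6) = l^2 + 2*l - 24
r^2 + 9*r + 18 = (r + 3)*(r + 6)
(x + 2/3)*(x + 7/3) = x^2 + 3*x + 14/9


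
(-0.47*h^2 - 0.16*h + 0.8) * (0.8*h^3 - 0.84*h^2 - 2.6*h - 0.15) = -0.376*h^5 + 0.2668*h^4 + 1.9964*h^3 - 0.1855*h^2 - 2.056*h - 0.12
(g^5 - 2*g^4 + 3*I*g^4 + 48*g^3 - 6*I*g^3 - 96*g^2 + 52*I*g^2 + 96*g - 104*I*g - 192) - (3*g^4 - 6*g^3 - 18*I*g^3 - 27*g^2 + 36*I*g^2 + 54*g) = g^5 - 5*g^4 + 3*I*g^4 + 54*g^3 + 12*I*g^3 - 69*g^2 + 16*I*g^2 + 42*g - 104*I*g - 192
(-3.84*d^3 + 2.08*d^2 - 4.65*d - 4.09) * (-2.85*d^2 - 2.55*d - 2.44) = 10.944*d^5 + 3.864*d^4 + 17.3181*d^3 + 18.4388*d^2 + 21.7755*d + 9.9796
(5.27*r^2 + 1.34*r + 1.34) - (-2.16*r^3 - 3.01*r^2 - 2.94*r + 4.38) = 2.16*r^3 + 8.28*r^2 + 4.28*r - 3.04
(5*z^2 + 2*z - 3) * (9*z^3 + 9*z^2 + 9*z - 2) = 45*z^5 + 63*z^4 + 36*z^3 - 19*z^2 - 31*z + 6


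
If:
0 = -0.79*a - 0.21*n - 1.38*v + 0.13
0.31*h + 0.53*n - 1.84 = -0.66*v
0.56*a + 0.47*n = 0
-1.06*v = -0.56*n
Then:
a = -0.40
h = 4.60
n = 0.47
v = 0.25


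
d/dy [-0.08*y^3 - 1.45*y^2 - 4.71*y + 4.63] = -0.24*y^2 - 2.9*y - 4.71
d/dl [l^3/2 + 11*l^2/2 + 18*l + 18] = 3*l^2/2 + 11*l + 18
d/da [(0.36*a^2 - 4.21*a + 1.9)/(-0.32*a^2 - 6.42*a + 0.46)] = (-3.6584*a^2 + 1.5472*a + 10.2614)/(0.1024*a^4 + 4.1088*a^3 + 40.922*a^2 - 5.9064*a + 0.2116)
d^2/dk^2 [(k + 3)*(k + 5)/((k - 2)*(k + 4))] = 6*(2*k^3 + 23*k^2 + 94*k + 124)/(k^6 + 6*k^5 - 12*k^4 - 88*k^3 + 96*k^2 + 384*k - 512)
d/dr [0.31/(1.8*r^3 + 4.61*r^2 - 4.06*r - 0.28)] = (-1.674*r^2 - 2.8582*r + 1.2586)/(1.8*r^3 + 4.61*r^2 - 4.06*r - 0.28)^2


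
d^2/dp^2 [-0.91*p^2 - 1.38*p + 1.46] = -1.82000000000000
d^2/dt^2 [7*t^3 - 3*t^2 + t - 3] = 42*t - 6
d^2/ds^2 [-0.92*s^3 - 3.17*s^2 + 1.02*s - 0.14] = -5.52*s - 6.34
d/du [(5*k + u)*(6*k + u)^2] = (6*k + u)*(16*k + 3*u)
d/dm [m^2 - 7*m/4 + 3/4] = 2*m - 7/4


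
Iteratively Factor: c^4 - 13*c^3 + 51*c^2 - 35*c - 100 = (c - 4)*(c^3 - 9*c^2 + 15*c + 25) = (c - 5)*(c - 4)*(c^2 - 4*c - 5) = (c - 5)^2*(c - 4)*(c + 1)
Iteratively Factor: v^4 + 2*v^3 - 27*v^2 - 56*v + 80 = (v + 4)*(v^3 - 2*v^2 - 19*v + 20) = (v + 4)^2*(v^2 - 6*v + 5) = (v - 5)*(v + 4)^2*(v - 1)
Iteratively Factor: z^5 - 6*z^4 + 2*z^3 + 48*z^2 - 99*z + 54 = (z + 3)*(z^4 - 9*z^3 + 29*z^2 - 39*z + 18) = (z - 1)*(z + 3)*(z^3 - 8*z^2 + 21*z - 18) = (z - 3)*(z - 1)*(z + 3)*(z^2 - 5*z + 6) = (z - 3)^2*(z - 1)*(z + 3)*(z - 2)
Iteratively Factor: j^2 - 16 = (j + 4)*(j - 4)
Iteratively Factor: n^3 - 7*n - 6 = (n + 2)*(n^2 - 2*n - 3) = (n + 1)*(n + 2)*(n - 3)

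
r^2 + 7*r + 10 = (r + 2)*(r + 5)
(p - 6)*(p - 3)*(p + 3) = p^3 - 6*p^2 - 9*p + 54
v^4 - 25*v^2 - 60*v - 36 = (v - 6)*(v + 1)*(v + 2)*(v + 3)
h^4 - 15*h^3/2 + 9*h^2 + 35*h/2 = h*(h - 5)*(h - 7/2)*(h + 1)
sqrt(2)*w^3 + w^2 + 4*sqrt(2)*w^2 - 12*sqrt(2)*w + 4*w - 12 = (w - 2)*(w + 6)*(sqrt(2)*w + 1)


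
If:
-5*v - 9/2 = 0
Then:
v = -9/10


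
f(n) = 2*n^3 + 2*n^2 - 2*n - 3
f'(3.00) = 64.00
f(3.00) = 63.00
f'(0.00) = -2.00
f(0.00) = -3.00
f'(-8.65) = 412.34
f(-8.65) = -1130.48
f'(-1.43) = 4.55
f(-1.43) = -1.90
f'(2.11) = 33.15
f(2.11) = 20.47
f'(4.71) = 149.94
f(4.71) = 240.92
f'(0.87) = 6.02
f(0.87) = -1.91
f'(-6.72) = 242.07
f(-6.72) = -506.17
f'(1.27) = 12.76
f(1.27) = 1.78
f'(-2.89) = 36.55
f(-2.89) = -28.79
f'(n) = 6*n^2 + 4*n - 2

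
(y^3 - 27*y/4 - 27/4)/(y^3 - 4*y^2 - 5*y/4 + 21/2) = (2*y^2 - 3*y - 9)/(2*y^2 - 11*y + 14)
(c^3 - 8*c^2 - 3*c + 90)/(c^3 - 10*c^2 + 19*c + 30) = (c + 3)/(c + 1)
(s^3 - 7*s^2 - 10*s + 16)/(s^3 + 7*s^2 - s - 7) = (s^2 - 6*s - 16)/(s^2 + 8*s + 7)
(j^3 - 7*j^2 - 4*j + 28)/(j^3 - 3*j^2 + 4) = (j^2 - 5*j - 14)/(j^2 - j - 2)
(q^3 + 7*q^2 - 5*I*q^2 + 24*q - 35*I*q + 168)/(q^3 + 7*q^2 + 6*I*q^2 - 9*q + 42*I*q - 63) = (q - 8*I)/(q + 3*I)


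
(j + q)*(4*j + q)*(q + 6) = 4*j^2*q + 24*j^2 + 5*j*q^2 + 30*j*q + q^3 + 6*q^2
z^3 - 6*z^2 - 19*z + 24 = (z - 8)*(z - 1)*(z + 3)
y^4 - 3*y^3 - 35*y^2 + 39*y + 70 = (y - 7)*(y - 2)*(y + 1)*(y + 5)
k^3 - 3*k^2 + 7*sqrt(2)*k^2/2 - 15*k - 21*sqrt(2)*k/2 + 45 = (k - 3)*(k - 3*sqrt(2)/2)*(k + 5*sqrt(2))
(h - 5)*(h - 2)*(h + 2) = h^3 - 5*h^2 - 4*h + 20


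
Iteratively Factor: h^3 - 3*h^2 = (h - 3)*(h^2) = h*(h - 3)*(h)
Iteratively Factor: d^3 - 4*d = (d - 2)*(d^2 + 2*d) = (d - 2)*(d + 2)*(d)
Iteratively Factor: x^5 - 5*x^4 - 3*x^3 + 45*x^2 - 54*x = (x + 3)*(x^4 - 8*x^3 + 21*x^2 - 18*x) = (x - 3)*(x + 3)*(x^3 - 5*x^2 + 6*x) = (x - 3)*(x - 2)*(x + 3)*(x^2 - 3*x) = (x - 3)^2*(x - 2)*(x + 3)*(x)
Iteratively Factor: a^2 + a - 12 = (a + 4)*(a - 3)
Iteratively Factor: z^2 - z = (z - 1)*(z)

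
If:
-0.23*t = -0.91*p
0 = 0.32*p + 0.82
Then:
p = -2.56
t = -10.14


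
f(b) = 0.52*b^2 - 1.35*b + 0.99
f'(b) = 1.04*b - 1.35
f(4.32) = 4.86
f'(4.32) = 3.14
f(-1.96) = 5.63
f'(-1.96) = -3.39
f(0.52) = 0.43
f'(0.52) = -0.81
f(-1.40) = 3.90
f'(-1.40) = -2.81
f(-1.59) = 4.45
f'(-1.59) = -3.00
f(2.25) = 0.58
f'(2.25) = 0.99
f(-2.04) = 5.91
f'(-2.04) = -3.47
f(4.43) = 5.21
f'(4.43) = 3.26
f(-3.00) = 9.72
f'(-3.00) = -4.47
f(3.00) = 1.62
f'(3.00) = 1.77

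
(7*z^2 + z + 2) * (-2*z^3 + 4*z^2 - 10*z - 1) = -14*z^5 + 26*z^4 - 70*z^3 - 9*z^2 - 21*z - 2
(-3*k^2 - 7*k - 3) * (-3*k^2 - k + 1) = 9*k^4 + 24*k^3 + 13*k^2 - 4*k - 3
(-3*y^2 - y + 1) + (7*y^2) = 4*y^2 - y + 1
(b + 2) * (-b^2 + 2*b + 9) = -b^3 + 13*b + 18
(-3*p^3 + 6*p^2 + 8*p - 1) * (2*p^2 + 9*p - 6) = -6*p^5 - 15*p^4 + 88*p^3 + 34*p^2 - 57*p + 6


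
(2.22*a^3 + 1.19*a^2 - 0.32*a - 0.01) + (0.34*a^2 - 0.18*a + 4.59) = 2.22*a^3 + 1.53*a^2 - 0.5*a + 4.58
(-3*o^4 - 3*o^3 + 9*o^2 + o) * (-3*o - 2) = 9*o^5 + 15*o^4 - 21*o^3 - 21*o^2 - 2*o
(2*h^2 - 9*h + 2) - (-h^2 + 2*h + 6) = 3*h^2 - 11*h - 4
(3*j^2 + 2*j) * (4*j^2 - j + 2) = 12*j^4 + 5*j^3 + 4*j^2 + 4*j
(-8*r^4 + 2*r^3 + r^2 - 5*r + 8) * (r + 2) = -8*r^5 - 14*r^4 + 5*r^3 - 3*r^2 - 2*r + 16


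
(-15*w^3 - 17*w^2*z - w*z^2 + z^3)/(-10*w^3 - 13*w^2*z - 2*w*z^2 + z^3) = (3*w + z)/(2*w + z)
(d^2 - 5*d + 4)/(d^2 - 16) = (d - 1)/(d + 4)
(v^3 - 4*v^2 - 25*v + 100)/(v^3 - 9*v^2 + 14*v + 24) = (v^2 - 25)/(v^2 - 5*v - 6)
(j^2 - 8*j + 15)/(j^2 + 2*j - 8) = (j^2 - 8*j + 15)/(j^2 + 2*j - 8)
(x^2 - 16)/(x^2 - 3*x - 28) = (x - 4)/(x - 7)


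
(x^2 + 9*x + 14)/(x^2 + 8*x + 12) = (x + 7)/(x + 6)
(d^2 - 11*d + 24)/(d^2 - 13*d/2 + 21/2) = 2*(d - 8)/(2*d - 7)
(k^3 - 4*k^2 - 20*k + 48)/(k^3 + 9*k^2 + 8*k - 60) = (k^2 - 2*k - 24)/(k^2 + 11*k + 30)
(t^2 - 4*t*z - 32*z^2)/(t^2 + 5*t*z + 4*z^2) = (t - 8*z)/(t + z)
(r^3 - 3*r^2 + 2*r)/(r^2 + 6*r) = (r^2 - 3*r + 2)/(r + 6)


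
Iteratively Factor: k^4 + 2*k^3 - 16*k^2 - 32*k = (k - 4)*(k^3 + 6*k^2 + 8*k) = (k - 4)*(k + 2)*(k^2 + 4*k) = (k - 4)*(k + 2)*(k + 4)*(k)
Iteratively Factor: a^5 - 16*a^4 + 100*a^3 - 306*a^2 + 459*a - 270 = (a - 5)*(a^4 - 11*a^3 + 45*a^2 - 81*a + 54) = (a - 5)*(a - 3)*(a^3 - 8*a^2 + 21*a - 18) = (a - 5)*(a - 3)^2*(a^2 - 5*a + 6) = (a - 5)*(a - 3)^2*(a - 2)*(a - 3)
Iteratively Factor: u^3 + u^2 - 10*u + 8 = (u - 2)*(u^2 + 3*u - 4) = (u - 2)*(u - 1)*(u + 4)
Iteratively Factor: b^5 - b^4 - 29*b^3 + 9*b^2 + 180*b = (b + 4)*(b^4 - 5*b^3 - 9*b^2 + 45*b) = b*(b + 4)*(b^3 - 5*b^2 - 9*b + 45) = b*(b - 5)*(b + 4)*(b^2 - 9) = b*(b - 5)*(b + 3)*(b + 4)*(b - 3)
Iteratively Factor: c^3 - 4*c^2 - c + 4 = (c + 1)*(c^2 - 5*c + 4) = (c - 4)*(c + 1)*(c - 1)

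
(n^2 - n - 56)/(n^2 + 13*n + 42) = (n - 8)/(n + 6)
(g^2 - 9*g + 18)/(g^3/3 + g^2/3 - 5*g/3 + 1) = 3*(g^2 - 9*g + 18)/(g^3 + g^2 - 5*g + 3)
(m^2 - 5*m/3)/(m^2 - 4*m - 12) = m*(5 - 3*m)/(3*(-m^2 + 4*m + 12))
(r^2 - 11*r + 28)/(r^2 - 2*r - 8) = (r - 7)/(r + 2)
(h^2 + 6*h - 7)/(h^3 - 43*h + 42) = 1/(h - 6)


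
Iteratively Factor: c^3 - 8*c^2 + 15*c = (c - 5)*(c^2 - 3*c) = (c - 5)*(c - 3)*(c)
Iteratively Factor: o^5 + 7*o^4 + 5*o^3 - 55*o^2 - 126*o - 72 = (o + 1)*(o^4 + 6*o^3 - o^2 - 54*o - 72) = (o + 1)*(o + 4)*(o^3 + 2*o^2 - 9*o - 18) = (o - 3)*(o + 1)*(o + 4)*(o^2 + 5*o + 6) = (o - 3)*(o + 1)*(o + 2)*(o + 4)*(o + 3)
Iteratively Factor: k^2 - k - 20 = (k - 5)*(k + 4)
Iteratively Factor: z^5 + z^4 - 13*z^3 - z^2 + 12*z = (z + 1)*(z^4 - 13*z^2 + 12*z) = z*(z + 1)*(z^3 - 13*z + 12) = z*(z + 1)*(z + 4)*(z^2 - 4*z + 3) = z*(z - 3)*(z + 1)*(z + 4)*(z - 1)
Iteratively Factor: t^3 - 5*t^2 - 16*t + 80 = (t - 5)*(t^2 - 16) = (t - 5)*(t + 4)*(t - 4)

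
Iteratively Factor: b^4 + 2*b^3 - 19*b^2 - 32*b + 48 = (b - 4)*(b^3 + 6*b^2 + 5*b - 12) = (b - 4)*(b + 3)*(b^2 + 3*b - 4) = (b - 4)*(b - 1)*(b + 3)*(b + 4)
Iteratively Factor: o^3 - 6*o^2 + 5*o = (o - 1)*(o^2 - 5*o) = o*(o - 1)*(o - 5)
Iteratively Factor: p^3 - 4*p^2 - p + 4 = (p - 4)*(p^2 - 1) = (p - 4)*(p - 1)*(p + 1)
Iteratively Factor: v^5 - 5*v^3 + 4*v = (v - 2)*(v^4 + 2*v^3 - v^2 - 2*v) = v*(v - 2)*(v^3 + 2*v^2 - v - 2) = v*(v - 2)*(v - 1)*(v^2 + 3*v + 2) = v*(v - 2)*(v - 1)*(v + 2)*(v + 1)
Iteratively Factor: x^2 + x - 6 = (x + 3)*(x - 2)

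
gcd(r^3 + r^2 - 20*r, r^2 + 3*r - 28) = r - 4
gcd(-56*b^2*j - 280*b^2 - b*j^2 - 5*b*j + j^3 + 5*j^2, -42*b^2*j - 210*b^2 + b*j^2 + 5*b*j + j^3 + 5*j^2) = 7*b*j + 35*b + j^2 + 5*j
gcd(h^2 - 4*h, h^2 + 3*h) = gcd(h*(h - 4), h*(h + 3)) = h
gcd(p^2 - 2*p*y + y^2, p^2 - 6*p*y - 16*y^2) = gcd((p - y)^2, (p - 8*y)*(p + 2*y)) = 1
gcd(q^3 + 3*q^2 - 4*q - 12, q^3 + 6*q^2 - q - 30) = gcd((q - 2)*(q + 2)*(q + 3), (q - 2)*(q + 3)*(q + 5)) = q^2 + q - 6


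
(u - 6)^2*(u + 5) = u^3 - 7*u^2 - 24*u + 180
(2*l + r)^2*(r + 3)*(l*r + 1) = 4*l^3*r^2 + 12*l^3*r + 4*l^2*r^3 + 12*l^2*r^2 + 4*l^2*r + 12*l^2 + l*r^4 + 3*l*r^3 + 4*l*r^2 + 12*l*r + r^3 + 3*r^2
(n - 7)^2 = n^2 - 14*n + 49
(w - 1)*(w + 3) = w^2 + 2*w - 3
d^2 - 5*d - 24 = (d - 8)*(d + 3)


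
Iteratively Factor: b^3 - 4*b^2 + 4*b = (b - 2)*(b^2 - 2*b) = b*(b - 2)*(b - 2)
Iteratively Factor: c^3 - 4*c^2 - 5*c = (c - 5)*(c^2 + c) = (c - 5)*(c + 1)*(c)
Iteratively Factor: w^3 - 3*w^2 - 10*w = (w + 2)*(w^2 - 5*w) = w*(w + 2)*(w - 5)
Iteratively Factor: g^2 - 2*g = (g - 2)*(g)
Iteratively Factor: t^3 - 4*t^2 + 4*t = (t)*(t^2 - 4*t + 4) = t*(t - 2)*(t - 2)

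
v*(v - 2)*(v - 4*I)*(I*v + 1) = I*v^4 + 5*v^3 - 2*I*v^3 - 10*v^2 - 4*I*v^2 + 8*I*v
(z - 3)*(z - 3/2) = z^2 - 9*z/2 + 9/2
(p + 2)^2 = p^2 + 4*p + 4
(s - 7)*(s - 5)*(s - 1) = s^3 - 13*s^2 + 47*s - 35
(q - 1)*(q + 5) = q^2 + 4*q - 5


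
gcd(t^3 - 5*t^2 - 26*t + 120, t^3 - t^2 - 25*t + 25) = t + 5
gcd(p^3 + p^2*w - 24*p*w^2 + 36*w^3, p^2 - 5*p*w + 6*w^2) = p^2 - 5*p*w + 6*w^2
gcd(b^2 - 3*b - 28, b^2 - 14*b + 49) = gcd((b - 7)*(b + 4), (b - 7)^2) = b - 7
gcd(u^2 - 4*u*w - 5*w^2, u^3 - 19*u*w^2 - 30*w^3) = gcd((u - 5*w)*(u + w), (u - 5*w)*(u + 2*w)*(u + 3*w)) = u - 5*w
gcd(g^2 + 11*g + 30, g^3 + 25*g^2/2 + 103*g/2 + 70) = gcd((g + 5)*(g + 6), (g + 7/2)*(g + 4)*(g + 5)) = g + 5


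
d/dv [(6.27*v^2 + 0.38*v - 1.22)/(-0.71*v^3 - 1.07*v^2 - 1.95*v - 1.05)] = (4.4517*v^4 + 0.5396*v^3 - 14.4185*v^2 - 15.7778*v - 2.778)/(0.5041*v^6 + 1.5194*v^5 + 3.9139*v^4 + 5.664*v^3 + 6.0495*v^2 + 4.095*v + 1.1025)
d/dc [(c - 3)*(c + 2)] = 2*c - 1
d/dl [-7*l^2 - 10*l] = -14*l - 10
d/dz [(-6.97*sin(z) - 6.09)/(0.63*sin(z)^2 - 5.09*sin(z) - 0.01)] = (4.3911*sin(z)^2 + 7.6734*sin(z) - 30.9284)*cos(z)/(0.3969*sin(z)^4 - 6.4134*sin(z)^3 + 25.8955*sin(z)^2 + 0.1018*sin(z) + 0.0001)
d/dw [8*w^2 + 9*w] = 16*w + 9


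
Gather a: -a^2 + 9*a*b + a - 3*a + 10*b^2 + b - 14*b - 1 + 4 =-a^2 + a*(9*b - 2) + 10*b^2 - 13*b + 3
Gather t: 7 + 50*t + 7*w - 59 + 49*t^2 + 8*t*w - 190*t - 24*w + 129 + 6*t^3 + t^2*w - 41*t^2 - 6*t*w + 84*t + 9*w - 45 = 6*t^3 + t^2*(w + 8) + t*(2*w - 56) - 8*w + 32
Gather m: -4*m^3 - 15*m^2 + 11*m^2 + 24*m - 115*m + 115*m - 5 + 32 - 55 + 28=-4*m^3 - 4*m^2 + 24*m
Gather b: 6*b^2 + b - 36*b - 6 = 6*b^2 - 35*b - 6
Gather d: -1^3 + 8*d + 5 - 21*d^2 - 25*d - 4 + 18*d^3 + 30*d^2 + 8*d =18*d^3 + 9*d^2 - 9*d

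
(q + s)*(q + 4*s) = q^2 + 5*q*s + 4*s^2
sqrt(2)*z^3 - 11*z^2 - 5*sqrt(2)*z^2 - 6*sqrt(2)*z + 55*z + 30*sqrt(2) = (z - 5)*(z - 6*sqrt(2))*(sqrt(2)*z + 1)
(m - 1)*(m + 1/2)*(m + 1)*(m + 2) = m^4 + 5*m^3/2 - 5*m/2 - 1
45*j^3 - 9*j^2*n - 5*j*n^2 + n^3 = (-5*j + n)*(-3*j + n)*(3*j + n)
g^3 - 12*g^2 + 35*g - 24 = (g - 8)*(g - 3)*(g - 1)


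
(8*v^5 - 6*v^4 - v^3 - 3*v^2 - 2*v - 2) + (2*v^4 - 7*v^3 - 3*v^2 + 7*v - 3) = 8*v^5 - 4*v^4 - 8*v^3 - 6*v^2 + 5*v - 5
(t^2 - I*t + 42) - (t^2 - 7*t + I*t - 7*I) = 7*t - 2*I*t + 42 + 7*I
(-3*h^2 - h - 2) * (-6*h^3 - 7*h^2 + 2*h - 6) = 18*h^5 + 27*h^4 + 13*h^3 + 30*h^2 + 2*h + 12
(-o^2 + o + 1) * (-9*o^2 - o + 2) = 9*o^4 - 8*o^3 - 12*o^2 + o + 2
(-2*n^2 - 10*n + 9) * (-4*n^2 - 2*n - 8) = 8*n^4 + 44*n^3 + 62*n - 72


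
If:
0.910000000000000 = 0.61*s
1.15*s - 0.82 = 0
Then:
No Solution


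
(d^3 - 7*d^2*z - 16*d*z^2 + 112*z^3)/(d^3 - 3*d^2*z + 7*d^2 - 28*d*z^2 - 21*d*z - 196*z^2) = (d - 4*z)/(d + 7)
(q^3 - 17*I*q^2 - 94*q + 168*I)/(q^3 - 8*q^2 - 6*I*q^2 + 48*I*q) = (q^2 - 11*I*q - 28)/(q*(q - 8))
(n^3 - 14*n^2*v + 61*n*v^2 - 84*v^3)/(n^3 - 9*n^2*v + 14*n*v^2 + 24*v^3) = (-n^2 + 10*n*v - 21*v^2)/(-n^2 + 5*n*v + 6*v^2)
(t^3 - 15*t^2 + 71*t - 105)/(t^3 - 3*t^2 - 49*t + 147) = (t - 5)/(t + 7)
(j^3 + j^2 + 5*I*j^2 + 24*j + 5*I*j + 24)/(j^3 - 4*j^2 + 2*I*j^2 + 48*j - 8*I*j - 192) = (j^2 + j*(1 - 3*I) - 3*I)/(j^2 + j*(-4 - 6*I) + 24*I)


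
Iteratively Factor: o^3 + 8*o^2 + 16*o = (o + 4)*(o^2 + 4*o) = o*(o + 4)*(o + 4)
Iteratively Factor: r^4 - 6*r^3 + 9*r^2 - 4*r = (r - 1)*(r^3 - 5*r^2 + 4*r) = (r - 1)^2*(r^2 - 4*r) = (r - 4)*(r - 1)^2*(r)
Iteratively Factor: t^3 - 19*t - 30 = (t + 3)*(t^2 - 3*t - 10) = (t - 5)*(t + 3)*(t + 2)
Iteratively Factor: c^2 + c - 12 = (c - 3)*(c + 4)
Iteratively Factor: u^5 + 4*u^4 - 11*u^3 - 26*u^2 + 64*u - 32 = (u + 4)*(u^4 - 11*u^2 + 18*u - 8) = (u - 2)*(u + 4)*(u^3 + 2*u^2 - 7*u + 4) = (u - 2)*(u + 4)^2*(u^2 - 2*u + 1) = (u - 2)*(u - 1)*(u + 4)^2*(u - 1)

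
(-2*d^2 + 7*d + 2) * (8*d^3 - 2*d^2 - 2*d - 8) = -16*d^5 + 60*d^4 + 6*d^3 - 2*d^2 - 60*d - 16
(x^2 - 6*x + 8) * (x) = x^3 - 6*x^2 + 8*x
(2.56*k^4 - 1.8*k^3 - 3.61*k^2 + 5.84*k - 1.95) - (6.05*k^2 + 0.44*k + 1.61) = 2.56*k^4 - 1.8*k^3 - 9.66*k^2 + 5.4*k - 3.56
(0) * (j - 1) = 0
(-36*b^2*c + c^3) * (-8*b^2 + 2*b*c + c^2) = 288*b^4*c - 72*b^3*c^2 - 44*b^2*c^3 + 2*b*c^4 + c^5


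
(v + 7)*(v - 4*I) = v^2 + 7*v - 4*I*v - 28*I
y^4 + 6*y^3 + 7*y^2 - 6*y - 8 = (y - 1)*(y + 1)*(y + 2)*(y + 4)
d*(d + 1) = d^2 + d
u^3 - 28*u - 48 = (u - 6)*(u + 2)*(u + 4)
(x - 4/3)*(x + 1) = x^2 - x/3 - 4/3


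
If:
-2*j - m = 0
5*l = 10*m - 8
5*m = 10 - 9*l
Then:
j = -61/115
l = 12/23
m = 122/115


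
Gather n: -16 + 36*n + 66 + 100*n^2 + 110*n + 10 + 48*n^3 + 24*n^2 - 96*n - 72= 48*n^3 + 124*n^2 + 50*n - 12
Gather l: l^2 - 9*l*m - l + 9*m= l^2 + l*(-9*m - 1) + 9*m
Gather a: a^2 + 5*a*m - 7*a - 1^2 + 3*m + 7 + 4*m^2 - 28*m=a^2 + a*(5*m - 7) + 4*m^2 - 25*m + 6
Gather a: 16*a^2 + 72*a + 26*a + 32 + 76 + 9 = 16*a^2 + 98*a + 117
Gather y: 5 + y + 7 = y + 12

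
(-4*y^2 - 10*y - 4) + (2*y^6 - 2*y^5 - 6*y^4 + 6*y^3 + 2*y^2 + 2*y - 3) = 2*y^6 - 2*y^5 - 6*y^4 + 6*y^3 - 2*y^2 - 8*y - 7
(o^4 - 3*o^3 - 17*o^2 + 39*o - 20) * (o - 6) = o^5 - 9*o^4 + o^3 + 141*o^2 - 254*o + 120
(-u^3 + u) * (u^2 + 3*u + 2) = -u^5 - 3*u^4 - u^3 + 3*u^2 + 2*u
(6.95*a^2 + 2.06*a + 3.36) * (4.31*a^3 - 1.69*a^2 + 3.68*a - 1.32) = 29.9545*a^5 - 2.8669*a^4 + 36.5762*a^3 - 7.2716*a^2 + 9.6456*a - 4.4352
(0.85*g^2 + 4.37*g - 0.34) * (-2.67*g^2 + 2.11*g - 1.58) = -2.2695*g^4 - 9.8744*g^3 + 8.7855*g^2 - 7.622*g + 0.5372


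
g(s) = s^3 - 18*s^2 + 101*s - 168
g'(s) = 3*s^2 - 36*s + 101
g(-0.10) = -178.28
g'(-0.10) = 104.63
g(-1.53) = -368.25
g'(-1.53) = 163.10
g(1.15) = -74.13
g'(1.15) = 63.57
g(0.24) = -144.78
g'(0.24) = 92.53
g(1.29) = -65.52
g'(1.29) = 59.55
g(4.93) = 12.26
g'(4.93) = -3.57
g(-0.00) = -168.00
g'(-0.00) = 101.00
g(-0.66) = -242.79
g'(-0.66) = 126.07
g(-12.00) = -5700.00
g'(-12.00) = 965.00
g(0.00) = -168.00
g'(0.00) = 101.00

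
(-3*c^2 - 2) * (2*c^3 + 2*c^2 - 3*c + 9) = -6*c^5 - 6*c^4 + 5*c^3 - 31*c^2 + 6*c - 18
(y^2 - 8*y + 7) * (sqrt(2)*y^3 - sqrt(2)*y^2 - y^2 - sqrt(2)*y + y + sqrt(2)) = sqrt(2)*y^5 - 9*sqrt(2)*y^4 - y^4 + 9*y^3 + 14*sqrt(2)*y^3 - 15*y^2 + 2*sqrt(2)*y^2 - 15*sqrt(2)*y + 7*y + 7*sqrt(2)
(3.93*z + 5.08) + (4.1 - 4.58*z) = 9.18 - 0.65*z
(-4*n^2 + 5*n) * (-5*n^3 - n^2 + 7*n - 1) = 20*n^5 - 21*n^4 - 33*n^3 + 39*n^2 - 5*n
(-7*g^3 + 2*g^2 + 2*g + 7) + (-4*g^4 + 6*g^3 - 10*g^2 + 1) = -4*g^4 - g^3 - 8*g^2 + 2*g + 8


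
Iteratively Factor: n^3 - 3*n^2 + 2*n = (n)*(n^2 - 3*n + 2) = n*(n - 1)*(n - 2)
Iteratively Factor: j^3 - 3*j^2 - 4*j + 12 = (j - 2)*(j^2 - j - 6) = (j - 3)*(j - 2)*(j + 2)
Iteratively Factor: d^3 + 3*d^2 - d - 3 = (d + 3)*(d^2 - 1) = (d + 1)*(d + 3)*(d - 1)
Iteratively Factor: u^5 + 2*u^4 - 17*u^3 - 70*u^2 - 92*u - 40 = (u + 2)*(u^4 - 17*u^2 - 36*u - 20) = (u + 1)*(u + 2)*(u^3 - u^2 - 16*u - 20) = (u + 1)*(u + 2)^2*(u^2 - 3*u - 10) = (u + 1)*(u + 2)^3*(u - 5)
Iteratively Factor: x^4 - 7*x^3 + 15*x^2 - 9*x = (x)*(x^3 - 7*x^2 + 15*x - 9) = x*(x - 1)*(x^2 - 6*x + 9) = x*(x - 3)*(x - 1)*(x - 3)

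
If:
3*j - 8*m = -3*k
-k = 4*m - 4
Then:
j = 20*m/3 - 4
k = 4 - 4*m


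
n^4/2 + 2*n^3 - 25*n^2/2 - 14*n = n*(n/2 + 1/2)*(n - 4)*(n + 7)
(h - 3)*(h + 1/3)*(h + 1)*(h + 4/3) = h^4 - h^3/3 - 53*h^2/9 - 53*h/9 - 4/3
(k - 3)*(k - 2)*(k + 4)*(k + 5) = k^4 + 4*k^3 - 19*k^2 - 46*k + 120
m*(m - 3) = m^2 - 3*m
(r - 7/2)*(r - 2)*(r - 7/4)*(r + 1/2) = r^4 - 27*r^3/4 + 13*r^2 - 63*r/16 - 49/8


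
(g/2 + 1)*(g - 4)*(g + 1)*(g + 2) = g^4/2 + g^3/2 - 6*g^2 - 14*g - 8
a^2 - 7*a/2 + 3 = (a - 2)*(a - 3/2)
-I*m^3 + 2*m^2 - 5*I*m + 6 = (m - 2*I)*(m + 3*I)*(-I*m + 1)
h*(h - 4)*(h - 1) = h^3 - 5*h^2 + 4*h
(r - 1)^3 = r^3 - 3*r^2 + 3*r - 1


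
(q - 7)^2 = q^2 - 14*q + 49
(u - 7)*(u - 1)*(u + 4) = u^3 - 4*u^2 - 25*u + 28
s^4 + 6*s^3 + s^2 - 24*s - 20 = (s - 2)*(s + 1)*(s + 2)*(s + 5)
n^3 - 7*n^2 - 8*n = n*(n - 8)*(n + 1)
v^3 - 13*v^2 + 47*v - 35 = (v - 7)*(v - 5)*(v - 1)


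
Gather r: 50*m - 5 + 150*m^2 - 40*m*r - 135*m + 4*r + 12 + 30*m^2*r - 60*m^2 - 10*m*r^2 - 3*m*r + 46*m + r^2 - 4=90*m^2 - 39*m + r^2*(1 - 10*m) + r*(30*m^2 - 43*m + 4) + 3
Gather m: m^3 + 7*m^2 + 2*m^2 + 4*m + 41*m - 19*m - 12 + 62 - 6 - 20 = m^3 + 9*m^2 + 26*m + 24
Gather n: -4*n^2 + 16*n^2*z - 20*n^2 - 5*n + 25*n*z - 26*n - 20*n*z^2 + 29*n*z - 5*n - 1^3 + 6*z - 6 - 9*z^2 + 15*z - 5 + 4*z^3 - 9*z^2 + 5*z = n^2*(16*z - 24) + n*(-20*z^2 + 54*z - 36) + 4*z^3 - 18*z^2 + 26*z - 12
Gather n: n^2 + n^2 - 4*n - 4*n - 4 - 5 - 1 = 2*n^2 - 8*n - 10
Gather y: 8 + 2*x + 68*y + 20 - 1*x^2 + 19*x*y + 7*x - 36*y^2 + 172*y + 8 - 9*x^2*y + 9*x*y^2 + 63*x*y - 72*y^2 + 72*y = -x^2 + 9*x + y^2*(9*x - 108) + y*(-9*x^2 + 82*x + 312) + 36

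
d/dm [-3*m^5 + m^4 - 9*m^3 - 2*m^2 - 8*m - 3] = -15*m^4 + 4*m^3 - 27*m^2 - 4*m - 8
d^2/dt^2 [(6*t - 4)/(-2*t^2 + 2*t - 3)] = 8*(-2*(2*t - 1)^2*(3*t - 2) + (9*t - 5)*(2*t^2 - 2*t + 3))/(2*t^2 - 2*t + 3)^3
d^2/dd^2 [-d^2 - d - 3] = -2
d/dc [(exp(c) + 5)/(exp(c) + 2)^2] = (-exp(c) - 8)*exp(c)/(exp(c) + 2)^3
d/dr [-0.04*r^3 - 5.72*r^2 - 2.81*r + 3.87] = -0.12*r^2 - 11.44*r - 2.81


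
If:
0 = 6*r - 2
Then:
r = 1/3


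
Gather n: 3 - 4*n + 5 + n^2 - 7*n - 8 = n^2 - 11*n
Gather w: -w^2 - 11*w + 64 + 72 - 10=-w^2 - 11*w + 126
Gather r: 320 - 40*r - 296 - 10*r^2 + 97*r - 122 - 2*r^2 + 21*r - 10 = -12*r^2 + 78*r - 108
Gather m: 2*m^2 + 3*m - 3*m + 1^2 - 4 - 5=2*m^2 - 8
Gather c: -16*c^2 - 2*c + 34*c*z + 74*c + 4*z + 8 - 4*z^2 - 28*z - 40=-16*c^2 + c*(34*z + 72) - 4*z^2 - 24*z - 32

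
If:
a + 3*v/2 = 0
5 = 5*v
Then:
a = -3/2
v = 1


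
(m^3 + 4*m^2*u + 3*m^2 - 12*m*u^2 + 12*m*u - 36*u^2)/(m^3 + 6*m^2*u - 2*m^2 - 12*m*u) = (m^2 - 2*m*u + 3*m - 6*u)/(m*(m - 2))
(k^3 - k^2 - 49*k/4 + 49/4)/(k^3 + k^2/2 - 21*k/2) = (2*k^2 - 9*k + 7)/(2*k*(k - 3))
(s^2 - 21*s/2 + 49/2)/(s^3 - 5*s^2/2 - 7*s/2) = (s - 7)/(s*(s + 1))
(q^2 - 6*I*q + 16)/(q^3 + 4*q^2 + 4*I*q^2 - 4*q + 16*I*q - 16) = (q - 8*I)/(q^2 + 2*q*(2 + I) + 8*I)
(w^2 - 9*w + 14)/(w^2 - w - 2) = (w - 7)/(w + 1)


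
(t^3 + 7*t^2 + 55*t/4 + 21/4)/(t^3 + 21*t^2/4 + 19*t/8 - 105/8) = 2*(2*t + 1)/(4*t - 5)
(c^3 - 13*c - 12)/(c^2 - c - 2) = (c^2 - c - 12)/(c - 2)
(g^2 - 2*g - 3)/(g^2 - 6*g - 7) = (g - 3)/(g - 7)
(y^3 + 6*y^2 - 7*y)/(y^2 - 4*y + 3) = y*(y + 7)/(y - 3)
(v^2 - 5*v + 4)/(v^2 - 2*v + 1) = (v - 4)/(v - 1)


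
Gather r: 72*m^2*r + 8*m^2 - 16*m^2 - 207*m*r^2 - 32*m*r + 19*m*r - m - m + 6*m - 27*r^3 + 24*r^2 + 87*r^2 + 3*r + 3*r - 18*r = -8*m^2 + 4*m - 27*r^3 + r^2*(111 - 207*m) + r*(72*m^2 - 13*m - 12)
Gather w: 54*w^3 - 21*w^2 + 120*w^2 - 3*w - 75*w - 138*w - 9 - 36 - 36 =54*w^3 + 99*w^2 - 216*w - 81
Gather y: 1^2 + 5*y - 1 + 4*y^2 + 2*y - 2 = 4*y^2 + 7*y - 2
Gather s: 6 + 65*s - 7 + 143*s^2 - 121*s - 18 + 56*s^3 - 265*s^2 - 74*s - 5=56*s^3 - 122*s^2 - 130*s - 24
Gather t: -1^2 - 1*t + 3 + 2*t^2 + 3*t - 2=2*t^2 + 2*t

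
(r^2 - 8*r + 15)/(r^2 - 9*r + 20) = (r - 3)/(r - 4)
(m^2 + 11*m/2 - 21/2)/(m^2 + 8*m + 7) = (m - 3/2)/(m + 1)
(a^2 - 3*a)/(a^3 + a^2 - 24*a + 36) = a/(a^2 + 4*a - 12)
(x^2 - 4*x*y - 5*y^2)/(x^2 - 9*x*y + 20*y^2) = (x + y)/(x - 4*y)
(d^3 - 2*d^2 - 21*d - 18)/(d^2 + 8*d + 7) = (d^2 - 3*d - 18)/(d + 7)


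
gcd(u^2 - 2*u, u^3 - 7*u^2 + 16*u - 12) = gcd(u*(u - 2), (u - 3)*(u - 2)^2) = u - 2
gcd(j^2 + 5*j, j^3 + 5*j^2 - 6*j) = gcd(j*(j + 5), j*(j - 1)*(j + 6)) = j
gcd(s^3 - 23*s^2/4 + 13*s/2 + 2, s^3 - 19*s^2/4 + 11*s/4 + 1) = s^2 - 15*s/4 - 1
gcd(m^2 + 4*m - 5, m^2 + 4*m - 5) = m^2 + 4*m - 5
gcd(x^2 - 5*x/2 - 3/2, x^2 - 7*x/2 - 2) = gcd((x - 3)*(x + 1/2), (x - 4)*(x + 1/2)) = x + 1/2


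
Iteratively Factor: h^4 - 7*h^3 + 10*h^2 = (h)*(h^3 - 7*h^2 + 10*h) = h*(h - 5)*(h^2 - 2*h) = h^2*(h - 5)*(h - 2)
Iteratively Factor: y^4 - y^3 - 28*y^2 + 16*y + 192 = (y - 4)*(y^3 + 3*y^2 - 16*y - 48) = (y - 4)^2*(y^2 + 7*y + 12) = (y - 4)^2*(y + 3)*(y + 4)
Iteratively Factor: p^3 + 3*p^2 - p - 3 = (p + 3)*(p^2 - 1) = (p + 1)*(p + 3)*(p - 1)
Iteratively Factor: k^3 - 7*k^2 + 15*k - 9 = (k - 3)*(k^2 - 4*k + 3) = (k - 3)^2*(k - 1)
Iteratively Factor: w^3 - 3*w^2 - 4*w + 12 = (w - 2)*(w^2 - w - 6) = (w - 3)*(w - 2)*(w + 2)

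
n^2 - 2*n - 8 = (n - 4)*(n + 2)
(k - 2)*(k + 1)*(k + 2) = k^3 + k^2 - 4*k - 4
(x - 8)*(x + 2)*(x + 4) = x^3 - 2*x^2 - 40*x - 64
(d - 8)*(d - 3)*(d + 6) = d^3 - 5*d^2 - 42*d + 144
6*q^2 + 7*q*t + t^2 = (q + t)*(6*q + t)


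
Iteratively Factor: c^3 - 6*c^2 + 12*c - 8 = (c - 2)*(c^2 - 4*c + 4) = (c - 2)^2*(c - 2)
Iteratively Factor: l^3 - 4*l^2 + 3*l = (l - 1)*(l^2 - 3*l) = l*(l - 1)*(l - 3)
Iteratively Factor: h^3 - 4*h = (h)*(h^2 - 4) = h*(h + 2)*(h - 2)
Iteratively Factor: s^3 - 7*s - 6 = (s + 2)*(s^2 - 2*s - 3) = (s - 3)*(s + 2)*(s + 1)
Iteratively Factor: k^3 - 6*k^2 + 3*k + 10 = (k - 5)*(k^2 - k - 2) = (k - 5)*(k + 1)*(k - 2)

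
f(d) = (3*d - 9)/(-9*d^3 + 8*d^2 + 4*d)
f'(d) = (3*d - 9)*(27*d^2 - 16*d - 4)/(-9*d^3 + 8*d^2 + 4*d)^2 + 3/(-9*d^3 + 8*d^2 + 4*d) = 3*(18*d^3 - 89*d^2 + 48*d + 12)/(d^2*(81*d^4 - 144*d^3 - 8*d^2 + 64*d + 16))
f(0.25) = -6.07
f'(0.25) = 30.39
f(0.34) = -4.13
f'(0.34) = 15.08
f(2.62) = 0.01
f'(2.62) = -0.05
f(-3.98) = -0.03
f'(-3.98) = -0.02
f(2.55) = 0.02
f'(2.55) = -0.06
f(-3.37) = -0.05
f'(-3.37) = -0.03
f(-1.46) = -0.34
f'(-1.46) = -0.59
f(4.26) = -0.01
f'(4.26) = -0.00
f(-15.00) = 0.00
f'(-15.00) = 0.00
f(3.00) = 0.00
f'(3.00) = -0.02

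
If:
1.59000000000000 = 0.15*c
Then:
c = 10.60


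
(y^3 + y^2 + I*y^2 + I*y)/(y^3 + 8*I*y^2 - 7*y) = (y + 1)/(y + 7*I)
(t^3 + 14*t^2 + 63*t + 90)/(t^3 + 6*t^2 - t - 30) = (t + 6)/(t - 2)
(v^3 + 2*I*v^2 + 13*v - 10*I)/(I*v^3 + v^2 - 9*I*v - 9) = (-I*v^2 + 3*v - 10*I)/(v^2 - 9)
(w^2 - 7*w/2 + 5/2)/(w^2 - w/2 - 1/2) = (2*w - 5)/(2*w + 1)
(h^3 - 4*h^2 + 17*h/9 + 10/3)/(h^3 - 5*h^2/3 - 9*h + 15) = (h + 2/3)/(h + 3)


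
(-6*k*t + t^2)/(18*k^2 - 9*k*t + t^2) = t/(-3*k + t)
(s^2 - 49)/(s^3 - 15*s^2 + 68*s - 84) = (s + 7)/(s^2 - 8*s + 12)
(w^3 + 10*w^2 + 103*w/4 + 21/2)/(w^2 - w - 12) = (w^3 + 10*w^2 + 103*w/4 + 21/2)/(w^2 - w - 12)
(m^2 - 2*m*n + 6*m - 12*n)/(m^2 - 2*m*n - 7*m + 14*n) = (m + 6)/(m - 7)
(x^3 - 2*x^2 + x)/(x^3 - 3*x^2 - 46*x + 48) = x*(x - 1)/(x^2 - 2*x - 48)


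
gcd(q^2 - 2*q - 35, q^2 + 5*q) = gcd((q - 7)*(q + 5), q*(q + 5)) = q + 5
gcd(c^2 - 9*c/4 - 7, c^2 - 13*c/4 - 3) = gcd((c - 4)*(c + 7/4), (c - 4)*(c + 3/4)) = c - 4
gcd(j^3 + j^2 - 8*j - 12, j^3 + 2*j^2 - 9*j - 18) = j^2 - j - 6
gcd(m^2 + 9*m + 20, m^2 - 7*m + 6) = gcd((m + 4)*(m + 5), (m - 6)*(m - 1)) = 1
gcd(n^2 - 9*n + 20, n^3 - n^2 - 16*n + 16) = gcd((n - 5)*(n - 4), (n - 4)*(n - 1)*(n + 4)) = n - 4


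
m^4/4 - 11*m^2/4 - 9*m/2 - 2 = (m/4 + 1/4)*(m - 4)*(m + 1)*(m + 2)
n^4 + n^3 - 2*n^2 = n^2*(n - 1)*(n + 2)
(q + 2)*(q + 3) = q^2 + 5*q + 6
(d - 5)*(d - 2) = d^2 - 7*d + 10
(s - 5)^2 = s^2 - 10*s + 25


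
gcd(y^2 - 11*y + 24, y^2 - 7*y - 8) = y - 8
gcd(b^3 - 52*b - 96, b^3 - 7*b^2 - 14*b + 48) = b - 8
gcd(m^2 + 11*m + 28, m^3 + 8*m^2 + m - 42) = m + 7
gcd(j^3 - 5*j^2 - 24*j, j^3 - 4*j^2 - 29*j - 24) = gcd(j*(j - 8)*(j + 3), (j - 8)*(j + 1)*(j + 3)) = j^2 - 5*j - 24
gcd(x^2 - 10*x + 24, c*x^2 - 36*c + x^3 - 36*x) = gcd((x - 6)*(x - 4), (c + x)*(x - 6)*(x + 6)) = x - 6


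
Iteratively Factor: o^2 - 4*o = (o - 4)*(o)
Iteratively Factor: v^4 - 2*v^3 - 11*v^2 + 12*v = (v + 3)*(v^3 - 5*v^2 + 4*v) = v*(v + 3)*(v^2 - 5*v + 4) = v*(v - 4)*(v + 3)*(v - 1)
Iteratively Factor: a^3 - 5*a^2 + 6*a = (a - 2)*(a^2 - 3*a) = a*(a - 2)*(a - 3)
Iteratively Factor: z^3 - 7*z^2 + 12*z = (z - 3)*(z^2 - 4*z) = z*(z - 3)*(z - 4)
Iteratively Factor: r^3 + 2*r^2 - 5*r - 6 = (r - 2)*(r^2 + 4*r + 3) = (r - 2)*(r + 3)*(r + 1)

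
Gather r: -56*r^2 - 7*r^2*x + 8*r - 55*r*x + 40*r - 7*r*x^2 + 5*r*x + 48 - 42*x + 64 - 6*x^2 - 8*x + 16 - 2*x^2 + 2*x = r^2*(-7*x - 56) + r*(-7*x^2 - 50*x + 48) - 8*x^2 - 48*x + 128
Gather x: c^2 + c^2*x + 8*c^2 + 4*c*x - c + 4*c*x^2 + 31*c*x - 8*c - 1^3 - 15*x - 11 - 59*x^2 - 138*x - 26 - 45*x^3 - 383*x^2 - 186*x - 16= 9*c^2 - 9*c - 45*x^3 + x^2*(4*c - 442) + x*(c^2 + 35*c - 339) - 54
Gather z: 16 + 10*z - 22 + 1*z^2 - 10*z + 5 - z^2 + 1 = 0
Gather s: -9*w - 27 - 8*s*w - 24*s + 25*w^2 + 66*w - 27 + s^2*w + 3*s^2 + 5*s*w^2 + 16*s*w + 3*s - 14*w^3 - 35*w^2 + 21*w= s^2*(w + 3) + s*(5*w^2 + 8*w - 21) - 14*w^3 - 10*w^2 + 78*w - 54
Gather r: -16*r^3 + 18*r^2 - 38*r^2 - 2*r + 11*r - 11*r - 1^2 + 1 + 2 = -16*r^3 - 20*r^2 - 2*r + 2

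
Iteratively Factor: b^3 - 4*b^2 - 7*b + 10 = (b - 5)*(b^2 + b - 2) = (b - 5)*(b - 1)*(b + 2)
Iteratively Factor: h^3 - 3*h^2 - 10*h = (h + 2)*(h^2 - 5*h) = h*(h + 2)*(h - 5)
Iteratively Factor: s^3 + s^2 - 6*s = (s)*(s^2 + s - 6) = s*(s + 3)*(s - 2)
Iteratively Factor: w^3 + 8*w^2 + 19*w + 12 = (w + 3)*(w^2 + 5*w + 4) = (w + 1)*(w + 3)*(w + 4)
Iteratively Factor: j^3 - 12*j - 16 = (j - 4)*(j^2 + 4*j + 4) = (j - 4)*(j + 2)*(j + 2)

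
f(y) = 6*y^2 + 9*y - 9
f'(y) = 12*y + 9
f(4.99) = 185.31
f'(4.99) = 68.88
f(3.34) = 87.99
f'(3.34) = 49.08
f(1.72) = 24.23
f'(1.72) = 29.64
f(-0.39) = -11.60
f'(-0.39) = 4.32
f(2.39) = 46.78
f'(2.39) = 37.68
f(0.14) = -7.62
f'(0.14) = 10.68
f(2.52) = 51.78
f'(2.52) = 39.24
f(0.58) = -1.76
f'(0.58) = 15.96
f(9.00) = 558.00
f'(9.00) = 117.00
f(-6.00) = 153.00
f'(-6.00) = -63.00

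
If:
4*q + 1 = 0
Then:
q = -1/4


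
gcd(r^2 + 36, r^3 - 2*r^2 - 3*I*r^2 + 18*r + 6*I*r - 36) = r - 6*I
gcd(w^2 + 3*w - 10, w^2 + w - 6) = w - 2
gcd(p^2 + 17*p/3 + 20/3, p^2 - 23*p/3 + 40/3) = 1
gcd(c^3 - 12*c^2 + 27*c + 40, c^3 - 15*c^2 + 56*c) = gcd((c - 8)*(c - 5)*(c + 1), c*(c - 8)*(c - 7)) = c - 8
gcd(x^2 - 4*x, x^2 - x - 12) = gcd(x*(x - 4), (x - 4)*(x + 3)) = x - 4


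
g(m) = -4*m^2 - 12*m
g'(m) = -8*m - 12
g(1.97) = -39.16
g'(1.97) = -27.76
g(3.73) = -100.41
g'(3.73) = -41.84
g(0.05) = -0.61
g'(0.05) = -12.40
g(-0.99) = 7.96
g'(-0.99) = -4.08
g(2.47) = -54.04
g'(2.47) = -31.76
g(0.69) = -10.18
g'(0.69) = -17.52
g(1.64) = -30.44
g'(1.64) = -25.12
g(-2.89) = 1.27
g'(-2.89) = 11.12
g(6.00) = -216.00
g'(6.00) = -60.00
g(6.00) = -216.00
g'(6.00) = -60.00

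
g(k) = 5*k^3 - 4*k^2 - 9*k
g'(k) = 15*k^2 - 8*k - 9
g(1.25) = -7.73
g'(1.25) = 4.44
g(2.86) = 58.51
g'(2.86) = 90.81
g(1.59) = -4.32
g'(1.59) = 16.20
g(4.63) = 368.85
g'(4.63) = 275.51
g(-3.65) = -263.58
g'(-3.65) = 220.04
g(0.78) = -7.08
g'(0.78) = -6.11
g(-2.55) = -85.97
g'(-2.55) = 108.94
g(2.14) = 11.42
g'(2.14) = 42.57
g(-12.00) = -9108.00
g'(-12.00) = 2247.00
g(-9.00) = -3888.00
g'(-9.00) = 1278.00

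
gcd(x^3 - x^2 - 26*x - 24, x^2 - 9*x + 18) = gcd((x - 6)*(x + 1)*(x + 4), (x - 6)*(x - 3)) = x - 6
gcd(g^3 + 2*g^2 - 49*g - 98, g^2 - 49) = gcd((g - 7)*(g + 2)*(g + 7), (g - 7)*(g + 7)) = g^2 - 49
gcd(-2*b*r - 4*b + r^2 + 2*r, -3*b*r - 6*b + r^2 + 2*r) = r + 2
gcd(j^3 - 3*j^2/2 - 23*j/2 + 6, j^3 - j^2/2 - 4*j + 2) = j - 1/2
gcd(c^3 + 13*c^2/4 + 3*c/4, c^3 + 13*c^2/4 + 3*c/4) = c^3 + 13*c^2/4 + 3*c/4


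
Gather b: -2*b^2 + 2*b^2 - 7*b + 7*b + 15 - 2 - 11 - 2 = 0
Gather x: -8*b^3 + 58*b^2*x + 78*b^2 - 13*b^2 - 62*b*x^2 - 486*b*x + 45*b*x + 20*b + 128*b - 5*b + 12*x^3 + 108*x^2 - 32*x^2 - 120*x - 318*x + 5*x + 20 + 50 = -8*b^3 + 65*b^2 + 143*b + 12*x^3 + x^2*(76 - 62*b) + x*(58*b^2 - 441*b - 433) + 70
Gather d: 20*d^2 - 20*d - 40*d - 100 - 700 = 20*d^2 - 60*d - 800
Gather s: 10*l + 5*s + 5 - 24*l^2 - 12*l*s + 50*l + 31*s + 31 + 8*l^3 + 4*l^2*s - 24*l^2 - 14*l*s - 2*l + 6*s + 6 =8*l^3 - 48*l^2 + 58*l + s*(4*l^2 - 26*l + 42) + 42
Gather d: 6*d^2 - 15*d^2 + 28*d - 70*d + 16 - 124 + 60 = -9*d^2 - 42*d - 48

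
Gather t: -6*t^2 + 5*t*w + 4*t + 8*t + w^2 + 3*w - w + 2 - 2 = -6*t^2 + t*(5*w + 12) + w^2 + 2*w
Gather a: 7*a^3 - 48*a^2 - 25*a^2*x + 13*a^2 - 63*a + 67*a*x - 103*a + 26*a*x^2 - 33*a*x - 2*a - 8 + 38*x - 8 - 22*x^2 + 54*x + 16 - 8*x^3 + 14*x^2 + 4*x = 7*a^3 + a^2*(-25*x - 35) + a*(26*x^2 + 34*x - 168) - 8*x^3 - 8*x^2 + 96*x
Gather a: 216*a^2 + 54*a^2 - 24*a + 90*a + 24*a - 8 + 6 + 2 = 270*a^2 + 90*a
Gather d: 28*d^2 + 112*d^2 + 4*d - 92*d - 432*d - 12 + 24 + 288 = 140*d^2 - 520*d + 300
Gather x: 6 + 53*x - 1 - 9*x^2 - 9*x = -9*x^2 + 44*x + 5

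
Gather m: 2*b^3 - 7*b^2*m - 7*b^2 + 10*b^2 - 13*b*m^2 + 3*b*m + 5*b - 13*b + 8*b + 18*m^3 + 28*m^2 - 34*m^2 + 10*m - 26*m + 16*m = 2*b^3 + 3*b^2 + 18*m^3 + m^2*(-13*b - 6) + m*(-7*b^2 + 3*b)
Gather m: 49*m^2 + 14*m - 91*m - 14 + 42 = 49*m^2 - 77*m + 28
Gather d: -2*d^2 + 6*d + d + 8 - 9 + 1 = -2*d^2 + 7*d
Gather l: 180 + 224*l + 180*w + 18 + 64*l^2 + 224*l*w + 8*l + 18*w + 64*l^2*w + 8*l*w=l^2*(64*w + 64) + l*(232*w + 232) + 198*w + 198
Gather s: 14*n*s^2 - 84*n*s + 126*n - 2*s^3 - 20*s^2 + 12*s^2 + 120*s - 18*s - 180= 126*n - 2*s^3 + s^2*(14*n - 8) + s*(102 - 84*n) - 180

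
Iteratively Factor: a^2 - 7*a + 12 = (a - 3)*(a - 4)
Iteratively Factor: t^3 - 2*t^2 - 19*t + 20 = (t - 1)*(t^2 - t - 20) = (t - 1)*(t + 4)*(t - 5)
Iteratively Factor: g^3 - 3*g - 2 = (g + 1)*(g^2 - g - 2) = (g - 2)*(g + 1)*(g + 1)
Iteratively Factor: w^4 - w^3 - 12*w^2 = (w)*(w^3 - w^2 - 12*w) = w*(w - 4)*(w^2 + 3*w) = w^2*(w - 4)*(w + 3)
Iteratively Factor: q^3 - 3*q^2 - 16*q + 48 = (q - 3)*(q^2 - 16) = (q - 3)*(q + 4)*(q - 4)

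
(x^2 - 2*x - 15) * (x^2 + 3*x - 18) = x^4 + x^3 - 39*x^2 - 9*x + 270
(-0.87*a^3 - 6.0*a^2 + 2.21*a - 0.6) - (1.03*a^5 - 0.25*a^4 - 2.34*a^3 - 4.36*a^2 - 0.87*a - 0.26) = -1.03*a^5 + 0.25*a^4 + 1.47*a^3 - 1.64*a^2 + 3.08*a - 0.34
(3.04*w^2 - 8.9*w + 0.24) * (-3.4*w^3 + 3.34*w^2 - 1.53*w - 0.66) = -10.336*w^5 + 40.4136*w^4 - 35.1932*w^3 + 12.4122*w^2 + 5.5068*w - 0.1584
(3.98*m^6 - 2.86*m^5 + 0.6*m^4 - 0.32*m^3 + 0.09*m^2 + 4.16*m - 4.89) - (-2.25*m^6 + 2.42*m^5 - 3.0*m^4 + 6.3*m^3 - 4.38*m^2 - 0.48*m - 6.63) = 6.23*m^6 - 5.28*m^5 + 3.6*m^4 - 6.62*m^3 + 4.47*m^2 + 4.64*m + 1.74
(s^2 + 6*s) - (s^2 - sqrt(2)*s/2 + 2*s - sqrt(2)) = sqrt(2)*s/2 + 4*s + sqrt(2)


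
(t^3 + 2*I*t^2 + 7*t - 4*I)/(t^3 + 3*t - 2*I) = (t + 4*I)/(t + 2*I)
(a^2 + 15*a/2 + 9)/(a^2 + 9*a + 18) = (a + 3/2)/(a + 3)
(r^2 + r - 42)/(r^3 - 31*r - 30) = (r + 7)/(r^2 + 6*r + 5)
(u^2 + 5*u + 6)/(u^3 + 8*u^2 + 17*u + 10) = (u + 3)/(u^2 + 6*u + 5)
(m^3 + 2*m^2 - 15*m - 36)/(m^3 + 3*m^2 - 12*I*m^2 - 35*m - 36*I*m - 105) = (m^2 - m - 12)/(m^2 - 12*I*m - 35)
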